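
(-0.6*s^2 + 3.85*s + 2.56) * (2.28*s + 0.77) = -1.368*s^3 + 8.316*s^2 + 8.8013*s + 1.9712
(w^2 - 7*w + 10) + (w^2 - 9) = 2*w^2 - 7*w + 1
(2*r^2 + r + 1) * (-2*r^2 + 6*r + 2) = -4*r^4 + 10*r^3 + 8*r^2 + 8*r + 2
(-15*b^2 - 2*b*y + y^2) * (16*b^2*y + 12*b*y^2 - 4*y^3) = -240*b^4*y - 212*b^3*y^2 + 52*b^2*y^3 + 20*b*y^4 - 4*y^5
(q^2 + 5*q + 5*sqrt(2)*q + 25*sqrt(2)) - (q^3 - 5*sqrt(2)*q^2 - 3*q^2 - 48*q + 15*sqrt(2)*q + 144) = -q^3 + 4*q^2 + 5*sqrt(2)*q^2 - 10*sqrt(2)*q + 53*q - 144 + 25*sqrt(2)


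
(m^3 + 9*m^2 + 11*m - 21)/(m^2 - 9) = (m^2 + 6*m - 7)/(m - 3)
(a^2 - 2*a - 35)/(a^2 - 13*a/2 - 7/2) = 2*(a + 5)/(2*a + 1)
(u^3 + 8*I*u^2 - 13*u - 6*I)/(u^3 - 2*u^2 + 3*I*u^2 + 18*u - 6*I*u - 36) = (u^2 + 2*I*u - 1)/(u^2 - u*(2 + 3*I) + 6*I)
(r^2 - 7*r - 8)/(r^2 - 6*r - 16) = (r + 1)/(r + 2)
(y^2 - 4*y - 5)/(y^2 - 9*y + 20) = (y + 1)/(y - 4)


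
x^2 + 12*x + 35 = (x + 5)*(x + 7)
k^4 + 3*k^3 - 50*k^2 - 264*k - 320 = (k - 8)*(k + 2)*(k + 4)*(k + 5)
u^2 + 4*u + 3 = (u + 1)*(u + 3)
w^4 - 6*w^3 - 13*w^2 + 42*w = w*(w - 7)*(w - 2)*(w + 3)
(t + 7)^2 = t^2 + 14*t + 49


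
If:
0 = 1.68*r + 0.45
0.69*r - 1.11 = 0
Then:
No Solution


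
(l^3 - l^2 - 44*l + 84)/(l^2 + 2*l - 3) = (l^3 - l^2 - 44*l + 84)/(l^2 + 2*l - 3)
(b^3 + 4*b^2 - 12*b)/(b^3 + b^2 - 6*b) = (b + 6)/(b + 3)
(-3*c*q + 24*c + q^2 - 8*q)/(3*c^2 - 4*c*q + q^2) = (q - 8)/(-c + q)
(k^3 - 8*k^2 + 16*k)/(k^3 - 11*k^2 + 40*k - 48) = k/(k - 3)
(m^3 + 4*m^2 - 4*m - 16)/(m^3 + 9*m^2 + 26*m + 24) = (m - 2)/(m + 3)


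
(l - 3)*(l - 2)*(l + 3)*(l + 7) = l^4 + 5*l^3 - 23*l^2 - 45*l + 126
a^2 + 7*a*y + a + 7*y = (a + 1)*(a + 7*y)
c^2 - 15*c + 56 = (c - 8)*(c - 7)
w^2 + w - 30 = (w - 5)*(w + 6)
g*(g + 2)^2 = g^3 + 4*g^2 + 4*g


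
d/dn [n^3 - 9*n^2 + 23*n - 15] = 3*n^2 - 18*n + 23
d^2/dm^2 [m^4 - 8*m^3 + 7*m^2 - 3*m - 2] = 12*m^2 - 48*m + 14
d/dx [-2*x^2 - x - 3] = -4*x - 1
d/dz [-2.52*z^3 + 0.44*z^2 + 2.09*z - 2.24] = -7.56*z^2 + 0.88*z + 2.09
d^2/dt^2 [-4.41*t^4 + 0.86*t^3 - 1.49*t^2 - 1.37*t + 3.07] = -52.92*t^2 + 5.16*t - 2.98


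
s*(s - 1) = s^2 - s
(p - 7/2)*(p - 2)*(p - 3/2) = p^3 - 7*p^2 + 61*p/4 - 21/2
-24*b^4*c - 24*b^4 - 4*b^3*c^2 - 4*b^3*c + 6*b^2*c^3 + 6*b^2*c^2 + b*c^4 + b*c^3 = (-2*b + c)*(2*b + c)*(6*b + c)*(b*c + b)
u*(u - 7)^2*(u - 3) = u^4 - 17*u^3 + 91*u^2 - 147*u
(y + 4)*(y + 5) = y^2 + 9*y + 20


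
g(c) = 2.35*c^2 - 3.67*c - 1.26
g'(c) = 4.7*c - 3.67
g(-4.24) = 56.55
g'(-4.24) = -23.60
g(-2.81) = 27.61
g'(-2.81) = -16.88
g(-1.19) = 6.44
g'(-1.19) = -9.26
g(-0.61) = 1.85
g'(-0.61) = -6.54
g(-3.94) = 49.68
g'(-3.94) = -22.19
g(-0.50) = 1.16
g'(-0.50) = -6.02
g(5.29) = 45.09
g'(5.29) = 21.19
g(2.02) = 0.92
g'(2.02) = 5.82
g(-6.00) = 105.36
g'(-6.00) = -31.87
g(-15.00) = 582.54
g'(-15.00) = -74.17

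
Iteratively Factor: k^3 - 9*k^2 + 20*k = (k - 5)*(k^2 - 4*k) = k*(k - 5)*(k - 4)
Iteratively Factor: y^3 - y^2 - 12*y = (y - 4)*(y^2 + 3*y) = y*(y - 4)*(y + 3)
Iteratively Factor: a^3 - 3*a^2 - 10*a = (a - 5)*(a^2 + 2*a) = (a - 5)*(a + 2)*(a)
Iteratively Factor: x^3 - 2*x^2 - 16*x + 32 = (x - 4)*(x^2 + 2*x - 8) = (x - 4)*(x + 4)*(x - 2)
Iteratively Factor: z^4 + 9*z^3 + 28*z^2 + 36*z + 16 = (z + 1)*(z^3 + 8*z^2 + 20*z + 16) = (z + 1)*(z + 2)*(z^2 + 6*z + 8) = (z + 1)*(z + 2)^2*(z + 4)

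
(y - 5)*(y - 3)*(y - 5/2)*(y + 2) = y^4 - 17*y^3/2 + 14*y^2 + 65*y/2 - 75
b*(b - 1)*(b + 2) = b^3 + b^2 - 2*b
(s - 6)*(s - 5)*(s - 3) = s^3 - 14*s^2 + 63*s - 90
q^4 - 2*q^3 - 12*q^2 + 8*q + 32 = (q - 4)*(q - 2)*(q + 2)^2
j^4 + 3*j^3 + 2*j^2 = j^2*(j + 1)*(j + 2)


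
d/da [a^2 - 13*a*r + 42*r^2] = 2*a - 13*r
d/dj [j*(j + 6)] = 2*j + 6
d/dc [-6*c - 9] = -6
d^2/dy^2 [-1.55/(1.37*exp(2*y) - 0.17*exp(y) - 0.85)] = (1.55*(2.74*exp(y) - 0.17)*(5.48*exp(y) - 0.34)*exp(y) + (8.494*exp(y) - 0.2635)*(-1.37*exp(2*y) + 0.17*exp(y) + 0.85))*exp(y)/(-1.37*exp(2*y) + 0.17*exp(y) + 0.85)^3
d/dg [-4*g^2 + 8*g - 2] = 8 - 8*g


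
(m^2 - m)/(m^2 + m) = (m - 1)/(m + 1)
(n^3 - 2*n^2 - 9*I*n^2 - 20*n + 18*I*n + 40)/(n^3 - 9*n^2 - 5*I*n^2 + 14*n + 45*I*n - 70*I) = (n - 4*I)/(n - 7)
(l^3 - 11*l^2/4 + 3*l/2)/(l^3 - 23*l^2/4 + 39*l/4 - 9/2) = l/(l - 3)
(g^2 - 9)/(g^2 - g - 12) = (g - 3)/(g - 4)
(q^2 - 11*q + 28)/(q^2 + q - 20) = (q - 7)/(q + 5)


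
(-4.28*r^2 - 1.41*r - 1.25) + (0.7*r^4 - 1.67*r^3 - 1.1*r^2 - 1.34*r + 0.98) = 0.7*r^4 - 1.67*r^3 - 5.38*r^2 - 2.75*r - 0.27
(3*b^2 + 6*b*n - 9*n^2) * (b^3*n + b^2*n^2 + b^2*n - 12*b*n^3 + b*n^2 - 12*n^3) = 3*b^5*n + 9*b^4*n^2 + 3*b^4*n - 39*b^3*n^3 + 9*b^3*n^2 - 81*b^2*n^4 - 39*b^2*n^3 + 108*b*n^5 - 81*b*n^4 + 108*n^5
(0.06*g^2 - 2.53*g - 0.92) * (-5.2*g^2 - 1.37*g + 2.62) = -0.312*g^4 + 13.0738*g^3 + 8.4073*g^2 - 5.3682*g - 2.4104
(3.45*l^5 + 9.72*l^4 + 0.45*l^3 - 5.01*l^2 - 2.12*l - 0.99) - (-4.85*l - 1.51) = 3.45*l^5 + 9.72*l^4 + 0.45*l^3 - 5.01*l^2 + 2.73*l + 0.52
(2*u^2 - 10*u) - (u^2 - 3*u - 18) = u^2 - 7*u + 18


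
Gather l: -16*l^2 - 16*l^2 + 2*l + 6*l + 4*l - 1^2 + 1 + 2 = -32*l^2 + 12*l + 2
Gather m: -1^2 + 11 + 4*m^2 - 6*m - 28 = 4*m^2 - 6*m - 18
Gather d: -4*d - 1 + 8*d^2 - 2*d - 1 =8*d^2 - 6*d - 2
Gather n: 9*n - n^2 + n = -n^2 + 10*n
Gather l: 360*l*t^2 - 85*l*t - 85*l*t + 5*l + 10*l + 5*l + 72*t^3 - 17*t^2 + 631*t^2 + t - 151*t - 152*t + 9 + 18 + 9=l*(360*t^2 - 170*t + 20) + 72*t^3 + 614*t^2 - 302*t + 36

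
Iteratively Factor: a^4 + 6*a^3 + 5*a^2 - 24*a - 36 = (a - 2)*(a^3 + 8*a^2 + 21*a + 18) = (a - 2)*(a + 3)*(a^2 + 5*a + 6) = (a - 2)*(a + 3)^2*(a + 2)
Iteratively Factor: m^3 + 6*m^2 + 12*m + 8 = (m + 2)*(m^2 + 4*m + 4) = (m + 2)^2*(m + 2)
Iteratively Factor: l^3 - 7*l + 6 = (l - 1)*(l^2 + l - 6) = (l - 2)*(l - 1)*(l + 3)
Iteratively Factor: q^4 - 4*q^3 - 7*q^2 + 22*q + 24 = (q - 4)*(q^3 - 7*q - 6) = (q - 4)*(q + 1)*(q^2 - q - 6) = (q - 4)*(q + 1)*(q + 2)*(q - 3)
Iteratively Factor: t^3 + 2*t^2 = (t + 2)*(t^2) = t*(t + 2)*(t)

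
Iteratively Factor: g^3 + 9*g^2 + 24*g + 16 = (g + 1)*(g^2 + 8*g + 16) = (g + 1)*(g + 4)*(g + 4)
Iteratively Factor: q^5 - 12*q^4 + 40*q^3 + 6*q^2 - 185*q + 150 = (q + 2)*(q^4 - 14*q^3 + 68*q^2 - 130*q + 75) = (q - 5)*(q + 2)*(q^3 - 9*q^2 + 23*q - 15) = (q - 5)*(q - 1)*(q + 2)*(q^2 - 8*q + 15) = (q - 5)*(q - 3)*(q - 1)*(q + 2)*(q - 5)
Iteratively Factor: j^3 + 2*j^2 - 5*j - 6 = (j + 1)*(j^2 + j - 6) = (j - 2)*(j + 1)*(j + 3)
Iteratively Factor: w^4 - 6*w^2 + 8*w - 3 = (w + 3)*(w^3 - 3*w^2 + 3*w - 1) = (w - 1)*(w + 3)*(w^2 - 2*w + 1) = (w - 1)^2*(w + 3)*(w - 1)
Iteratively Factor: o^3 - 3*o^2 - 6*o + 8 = (o - 1)*(o^2 - 2*o - 8) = (o - 1)*(o + 2)*(o - 4)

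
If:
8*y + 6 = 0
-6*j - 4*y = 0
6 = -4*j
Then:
No Solution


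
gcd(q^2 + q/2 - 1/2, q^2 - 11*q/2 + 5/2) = q - 1/2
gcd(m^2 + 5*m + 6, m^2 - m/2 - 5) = m + 2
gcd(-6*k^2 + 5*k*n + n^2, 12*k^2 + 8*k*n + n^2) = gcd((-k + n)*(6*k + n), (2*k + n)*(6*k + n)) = 6*k + n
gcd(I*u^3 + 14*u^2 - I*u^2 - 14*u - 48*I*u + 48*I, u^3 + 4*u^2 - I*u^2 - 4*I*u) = 1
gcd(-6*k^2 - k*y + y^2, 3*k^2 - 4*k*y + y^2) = -3*k + y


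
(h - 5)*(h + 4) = h^2 - h - 20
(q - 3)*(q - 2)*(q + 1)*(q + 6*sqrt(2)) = q^4 - 4*q^3 + 6*sqrt(2)*q^3 - 24*sqrt(2)*q^2 + q^2 + 6*q + 6*sqrt(2)*q + 36*sqrt(2)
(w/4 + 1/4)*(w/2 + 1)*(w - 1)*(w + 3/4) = w^4/8 + 11*w^3/32 + w^2/16 - 11*w/32 - 3/16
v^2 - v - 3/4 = (v - 3/2)*(v + 1/2)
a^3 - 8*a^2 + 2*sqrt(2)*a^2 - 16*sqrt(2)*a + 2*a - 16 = (a - 8)*(a + sqrt(2))^2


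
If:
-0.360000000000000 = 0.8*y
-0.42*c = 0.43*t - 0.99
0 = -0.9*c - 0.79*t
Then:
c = -14.17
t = 16.14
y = -0.45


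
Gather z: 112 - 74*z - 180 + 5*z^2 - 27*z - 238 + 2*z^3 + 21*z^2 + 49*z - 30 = 2*z^3 + 26*z^2 - 52*z - 336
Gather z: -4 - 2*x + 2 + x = -x - 2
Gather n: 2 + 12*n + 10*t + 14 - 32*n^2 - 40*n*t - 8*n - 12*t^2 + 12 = -32*n^2 + n*(4 - 40*t) - 12*t^2 + 10*t + 28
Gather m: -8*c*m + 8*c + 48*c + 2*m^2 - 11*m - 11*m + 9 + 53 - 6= 56*c + 2*m^2 + m*(-8*c - 22) + 56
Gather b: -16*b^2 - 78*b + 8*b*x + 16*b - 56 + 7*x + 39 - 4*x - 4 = -16*b^2 + b*(8*x - 62) + 3*x - 21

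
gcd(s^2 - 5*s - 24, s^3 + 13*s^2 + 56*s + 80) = 1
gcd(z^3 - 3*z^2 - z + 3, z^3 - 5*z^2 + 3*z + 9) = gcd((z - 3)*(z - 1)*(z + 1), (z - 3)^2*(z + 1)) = z^2 - 2*z - 3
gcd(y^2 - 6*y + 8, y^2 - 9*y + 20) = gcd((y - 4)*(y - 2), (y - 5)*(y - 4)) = y - 4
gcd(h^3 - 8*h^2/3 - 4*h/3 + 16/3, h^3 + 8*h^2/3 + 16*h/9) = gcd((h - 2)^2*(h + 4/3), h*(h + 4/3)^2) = h + 4/3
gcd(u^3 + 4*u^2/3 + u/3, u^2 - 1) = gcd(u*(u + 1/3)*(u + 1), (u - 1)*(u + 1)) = u + 1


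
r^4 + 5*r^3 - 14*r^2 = r^2*(r - 2)*(r + 7)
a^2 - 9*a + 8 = (a - 8)*(a - 1)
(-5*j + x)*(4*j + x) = -20*j^2 - j*x + x^2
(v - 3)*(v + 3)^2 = v^3 + 3*v^2 - 9*v - 27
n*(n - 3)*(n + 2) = n^3 - n^2 - 6*n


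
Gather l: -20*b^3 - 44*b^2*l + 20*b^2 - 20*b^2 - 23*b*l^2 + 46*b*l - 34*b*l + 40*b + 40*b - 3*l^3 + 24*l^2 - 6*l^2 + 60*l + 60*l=-20*b^3 + 80*b - 3*l^3 + l^2*(18 - 23*b) + l*(-44*b^2 + 12*b + 120)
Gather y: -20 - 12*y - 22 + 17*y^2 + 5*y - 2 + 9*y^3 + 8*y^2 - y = 9*y^3 + 25*y^2 - 8*y - 44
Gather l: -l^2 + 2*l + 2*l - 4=-l^2 + 4*l - 4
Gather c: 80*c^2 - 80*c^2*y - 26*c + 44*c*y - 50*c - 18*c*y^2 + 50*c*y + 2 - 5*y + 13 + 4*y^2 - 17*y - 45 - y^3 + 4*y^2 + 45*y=c^2*(80 - 80*y) + c*(-18*y^2 + 94*y - 76) - y^3 + 8*y^2 + 23*y - 30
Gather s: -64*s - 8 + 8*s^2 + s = 8*s^2 - 63*s - 8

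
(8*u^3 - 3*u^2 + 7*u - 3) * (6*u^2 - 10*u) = 48*u^5 - 98*u^4 + 72*u^3 - 88*u^2 + 30*u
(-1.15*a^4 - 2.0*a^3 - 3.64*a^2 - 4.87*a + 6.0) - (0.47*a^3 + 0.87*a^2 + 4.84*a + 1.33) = -1.15*a^4 - 2.47*a^3 - 4.51*a^2 - 9.71*a + 4.67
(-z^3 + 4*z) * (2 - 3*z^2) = 3*z^5 - 14*z^3 + 8*z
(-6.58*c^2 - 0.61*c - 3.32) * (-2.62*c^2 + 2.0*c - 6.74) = 17.2396*c^4 - 11.5618*c^3 + 51.8276*c^2 - 2.5286*c + 22.3768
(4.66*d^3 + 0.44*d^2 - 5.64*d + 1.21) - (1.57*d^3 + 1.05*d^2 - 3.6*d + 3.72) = 3.09*d^3 - 0.61*d^2 - 2.04*d - 2.51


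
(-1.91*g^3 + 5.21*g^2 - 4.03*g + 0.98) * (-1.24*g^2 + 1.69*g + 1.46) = 2.3684*g^5 - 9.6883*g^4 + 11.0135*g^3 - 0.419300000000001*g^2 - 4.2276*g + 1.4308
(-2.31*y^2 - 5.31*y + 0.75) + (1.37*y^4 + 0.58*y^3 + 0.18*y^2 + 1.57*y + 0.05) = 1.37*y^4 + 0.58*y^3 - 2.13*y^2 - 3.74*y + 0.8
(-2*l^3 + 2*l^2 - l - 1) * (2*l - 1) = -4*l^4 + 6*l^3 - 4*l^2 - l + 1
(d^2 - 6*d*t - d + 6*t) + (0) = d^2 - 6*d*t - d + 6*t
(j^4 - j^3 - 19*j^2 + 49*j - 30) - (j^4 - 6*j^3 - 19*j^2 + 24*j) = 5*j^3 + 25*j - 30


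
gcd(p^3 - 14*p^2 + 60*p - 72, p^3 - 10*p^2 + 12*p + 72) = p^2 - 12*p + 36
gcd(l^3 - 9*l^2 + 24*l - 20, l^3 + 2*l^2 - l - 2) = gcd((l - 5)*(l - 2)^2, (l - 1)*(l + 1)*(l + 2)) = 1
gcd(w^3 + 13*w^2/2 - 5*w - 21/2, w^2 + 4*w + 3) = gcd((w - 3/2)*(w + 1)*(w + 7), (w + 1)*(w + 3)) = w + 1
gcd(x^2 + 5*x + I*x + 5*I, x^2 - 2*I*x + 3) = x + I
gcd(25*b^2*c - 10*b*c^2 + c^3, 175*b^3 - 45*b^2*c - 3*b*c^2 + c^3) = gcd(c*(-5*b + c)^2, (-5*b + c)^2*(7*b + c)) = 25*b^2 - 10*b*c + c^2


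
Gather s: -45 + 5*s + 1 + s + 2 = 6*s - 42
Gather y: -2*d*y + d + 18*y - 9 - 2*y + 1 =d + y*(16 - 2*d) - 8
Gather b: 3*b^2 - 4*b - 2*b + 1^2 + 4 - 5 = 3*b^2 - 6*b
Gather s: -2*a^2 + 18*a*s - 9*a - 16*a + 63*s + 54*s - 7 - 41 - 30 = -2*a^2 - 25*a + s*(18*a + 117) - 78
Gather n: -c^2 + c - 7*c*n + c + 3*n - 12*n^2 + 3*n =-c^2 + 2*c - 12*n^2 + n*(6 - 7*c)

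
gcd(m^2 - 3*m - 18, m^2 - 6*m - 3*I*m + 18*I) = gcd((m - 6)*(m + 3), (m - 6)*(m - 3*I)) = m - 6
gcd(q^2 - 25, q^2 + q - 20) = q + 5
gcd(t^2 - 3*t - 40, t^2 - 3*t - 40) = t^2 - 3*t - 40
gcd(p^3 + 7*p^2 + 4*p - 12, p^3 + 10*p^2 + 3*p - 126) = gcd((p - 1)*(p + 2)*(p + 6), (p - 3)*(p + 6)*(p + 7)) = p + 6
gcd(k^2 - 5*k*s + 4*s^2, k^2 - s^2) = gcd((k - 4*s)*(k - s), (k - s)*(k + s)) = -k + s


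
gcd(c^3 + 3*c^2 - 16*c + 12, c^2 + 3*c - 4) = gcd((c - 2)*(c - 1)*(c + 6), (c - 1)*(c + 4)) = c - 1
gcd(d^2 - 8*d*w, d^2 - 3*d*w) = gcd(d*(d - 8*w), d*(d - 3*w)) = d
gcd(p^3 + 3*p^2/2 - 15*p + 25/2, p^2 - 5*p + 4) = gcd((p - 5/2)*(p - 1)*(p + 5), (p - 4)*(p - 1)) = p - 1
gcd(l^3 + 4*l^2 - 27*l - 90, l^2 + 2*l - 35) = l - 5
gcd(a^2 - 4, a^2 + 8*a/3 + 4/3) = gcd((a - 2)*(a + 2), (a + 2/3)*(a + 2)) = a + 2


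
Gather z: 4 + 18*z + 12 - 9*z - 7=9*z + 9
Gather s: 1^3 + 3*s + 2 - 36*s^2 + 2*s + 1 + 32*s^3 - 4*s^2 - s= 32*s^3 - 40*s^2 + 4*s + 4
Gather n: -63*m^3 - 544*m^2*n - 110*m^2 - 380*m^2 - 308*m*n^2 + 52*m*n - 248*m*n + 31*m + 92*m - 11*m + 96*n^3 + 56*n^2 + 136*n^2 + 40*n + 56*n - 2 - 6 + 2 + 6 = -63*m^3 - 490*m^2 + 112*m + 96*n^3 + n^2*(192 - 308*m) + n*(-544*m^2 - 196*m + 96)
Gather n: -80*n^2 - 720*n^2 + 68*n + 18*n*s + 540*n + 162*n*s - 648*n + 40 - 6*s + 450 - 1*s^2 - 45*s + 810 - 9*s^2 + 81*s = -800*n^2 + n*(180*s - 40) - 10*s^2 + 30*s + 1300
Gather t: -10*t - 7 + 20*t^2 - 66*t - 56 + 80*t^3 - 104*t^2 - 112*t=80*t^3 - 84*t^2 - 188*t - 63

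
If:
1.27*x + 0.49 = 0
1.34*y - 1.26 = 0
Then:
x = -0.39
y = 0.94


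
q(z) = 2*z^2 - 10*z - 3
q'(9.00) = 26.00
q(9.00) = 69.00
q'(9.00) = 26.00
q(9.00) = 69.00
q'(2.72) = 0.88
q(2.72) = -15.40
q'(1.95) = -2.20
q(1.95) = -14.90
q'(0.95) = -6.20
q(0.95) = -10.70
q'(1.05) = -5.80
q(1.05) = -11.30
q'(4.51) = 8.04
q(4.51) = -7.42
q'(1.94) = -2.24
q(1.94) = -14.87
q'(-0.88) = -13.52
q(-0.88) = 7.35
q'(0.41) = -8.36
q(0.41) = -6.76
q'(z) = 4*z - 10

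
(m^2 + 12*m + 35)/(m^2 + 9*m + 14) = (m + 5)/(m + 2)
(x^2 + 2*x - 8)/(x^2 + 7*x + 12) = (x - 2)/(x + 3)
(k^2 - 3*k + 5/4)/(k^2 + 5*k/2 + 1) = (4*k^2 - 12*k + 5)/(2*(2*k^2 + 5*k + 2))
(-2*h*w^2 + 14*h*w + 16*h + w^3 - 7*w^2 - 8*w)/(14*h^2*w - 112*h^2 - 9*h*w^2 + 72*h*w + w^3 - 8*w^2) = (w + 1)/(-7*h + w)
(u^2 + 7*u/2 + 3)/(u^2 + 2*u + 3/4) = 2*(u + 2)/(2*u + 1)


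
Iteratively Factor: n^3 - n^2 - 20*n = (n)*(n^2 - n - 20) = n*(n - 5)*(n + 4)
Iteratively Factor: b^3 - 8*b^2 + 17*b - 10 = (b - 1)*(b^2 - 7*b + 10) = (b - 5)*(b - 1)*(b - 2)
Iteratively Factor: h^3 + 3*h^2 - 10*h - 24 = (h + 2)*(h^2 + h - 12) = (h - 3)*(h + 2)*(h + 4)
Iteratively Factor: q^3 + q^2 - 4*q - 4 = (q + 1)*(q^2 - 4) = (q + 1)*(q + 2)*(q - 2)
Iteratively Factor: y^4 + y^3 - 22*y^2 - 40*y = (y + 2)*(y^3 - y^2 - 20*y) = (y - 5)*(y + 2)*(y^2 + 4*y) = (y - 5)*(y + 2)*(y + 4)*(y)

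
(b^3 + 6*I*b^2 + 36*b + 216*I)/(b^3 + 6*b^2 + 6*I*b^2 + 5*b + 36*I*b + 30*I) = (b^2 + 36)/(b^2 + 6*b + 5)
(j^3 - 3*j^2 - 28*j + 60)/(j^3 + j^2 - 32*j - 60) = (j - 2)/(j + 2)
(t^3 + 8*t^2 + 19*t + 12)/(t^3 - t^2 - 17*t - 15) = (t + 4)/(t - 5)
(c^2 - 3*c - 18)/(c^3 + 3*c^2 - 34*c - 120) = (c + 3)/(c^2 + 9*c + 20)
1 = 1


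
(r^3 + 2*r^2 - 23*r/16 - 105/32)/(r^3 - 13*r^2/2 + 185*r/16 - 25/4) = (8*r^2 + 26*r + 21)/(2*(4*r^2 - 21*r + 20))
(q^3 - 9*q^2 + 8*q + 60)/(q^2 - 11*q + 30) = q + 2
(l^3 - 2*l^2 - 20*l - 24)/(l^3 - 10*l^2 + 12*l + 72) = (l + 2)/(l - 6)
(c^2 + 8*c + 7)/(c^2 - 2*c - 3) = (c + 7)/(c - 3)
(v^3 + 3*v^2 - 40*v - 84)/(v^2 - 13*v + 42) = (v^2 + 9*v + 14)/(v - 7)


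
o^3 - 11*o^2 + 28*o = o*(o - 7)*(o - 4)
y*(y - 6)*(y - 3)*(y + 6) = y^4 - 3*y^3 - 36*y^2 + 108*y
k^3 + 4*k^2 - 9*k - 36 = (k - 3)*(k + 3)*(k + 4)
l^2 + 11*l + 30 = (l + 5)*(l + 6)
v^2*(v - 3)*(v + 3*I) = v^4 - 3*v^3 + 3*I*v^3 - 9*I*v^2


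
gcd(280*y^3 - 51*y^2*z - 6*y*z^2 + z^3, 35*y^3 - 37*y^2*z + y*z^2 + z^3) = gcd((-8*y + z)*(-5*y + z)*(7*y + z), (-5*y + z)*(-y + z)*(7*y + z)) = 35*y^2 - 2*y*z - z^2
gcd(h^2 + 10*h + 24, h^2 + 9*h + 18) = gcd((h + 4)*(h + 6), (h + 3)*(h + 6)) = h + 6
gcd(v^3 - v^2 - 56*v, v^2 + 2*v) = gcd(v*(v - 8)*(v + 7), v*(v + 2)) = v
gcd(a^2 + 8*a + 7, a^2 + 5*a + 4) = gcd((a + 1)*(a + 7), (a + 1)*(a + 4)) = a + 1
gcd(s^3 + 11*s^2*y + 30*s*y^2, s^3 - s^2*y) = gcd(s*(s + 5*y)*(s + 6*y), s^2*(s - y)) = s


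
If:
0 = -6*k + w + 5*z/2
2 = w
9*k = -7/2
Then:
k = -7/18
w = 2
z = -26/15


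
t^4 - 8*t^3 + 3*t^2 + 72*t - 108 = (t - 6)*(t - 3)*(t - 2)*(t + 3)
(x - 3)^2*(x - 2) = x^3 - 8*x^2 + 21*x - 18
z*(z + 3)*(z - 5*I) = z^3 + 3*z^2 - 5*I*z^2 - 15*I*z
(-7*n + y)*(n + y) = -7*n^2 - 6*n*y + y^2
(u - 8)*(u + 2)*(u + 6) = u^3 - 52*u - 96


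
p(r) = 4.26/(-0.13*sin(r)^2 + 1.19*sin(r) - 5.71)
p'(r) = 4.26*(0.26*sin(r)*cos(r) - 1.19*cos(r))/(-0.13*sin(r)^2 + 1.19*sin(r) - 5.71)^2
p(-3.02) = -0.73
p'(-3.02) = 0.15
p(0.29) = -0.79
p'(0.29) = -0.16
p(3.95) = -0.64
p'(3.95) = 0.09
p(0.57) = -0.83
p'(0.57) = -0.14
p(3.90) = -0.65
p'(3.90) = 0.10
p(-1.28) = -0.61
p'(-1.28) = -0.04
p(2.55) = -0.84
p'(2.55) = 0.14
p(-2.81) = -0.70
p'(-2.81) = 0.14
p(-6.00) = -0.79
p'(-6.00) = -0.16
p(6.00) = -0.70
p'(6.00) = -0.14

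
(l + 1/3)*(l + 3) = l^2 + 10*l/3 + 1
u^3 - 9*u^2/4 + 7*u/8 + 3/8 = (u - 3/2)*(u - 1)*(u + 1/4)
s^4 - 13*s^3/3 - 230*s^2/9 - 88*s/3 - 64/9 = (s - 8)*(s + 1/3)*(s + 4/3)*(s + 2)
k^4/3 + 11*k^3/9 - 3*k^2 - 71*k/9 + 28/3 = (k/3 + 1)*(k - 7/3)*(k - 1)*(k + 4)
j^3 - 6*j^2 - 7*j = j*(j - 7)*(j + 1)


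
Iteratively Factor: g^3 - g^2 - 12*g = (g)*(g^2 - g - 12) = g*(g + 3)*(g - 4)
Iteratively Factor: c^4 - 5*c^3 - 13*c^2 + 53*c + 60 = (c - 4)*(c^3 - c^2 - 17*c - 15) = (c - 4)*(c + 3)*(c^2 - 4*c - 5) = (c - 5)*(c - 4)*(c + 3)*(c + 1)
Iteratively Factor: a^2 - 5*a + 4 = (a - 4)*(a - 1)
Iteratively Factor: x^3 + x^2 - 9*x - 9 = (x - 3)*(x^2 + 4*x + 3) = (x - 3)*(x + 1)*(x + 3)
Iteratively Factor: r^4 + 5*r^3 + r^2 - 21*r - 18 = (r + 3)*(r^3 + 2*r^2 - 5*r - 6) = (r - 2)*(r + 3)*(r^2 + 4*r + 3) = (r - 2)*(r + 3)^2*(r + 1)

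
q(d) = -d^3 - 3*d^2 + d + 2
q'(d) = -3*d^2 - 6*d + 1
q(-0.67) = 0.28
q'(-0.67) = 3.67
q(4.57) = -151.53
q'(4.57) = -89.07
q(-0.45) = 1.03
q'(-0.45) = 3.09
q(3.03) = -50.33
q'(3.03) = -44.72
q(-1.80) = -3.69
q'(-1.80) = 2.08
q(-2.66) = -3.07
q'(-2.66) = -4.27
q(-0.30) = 1.46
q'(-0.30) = 2.53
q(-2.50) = -3.62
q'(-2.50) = -2.75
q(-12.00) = 1286.00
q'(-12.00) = -359.00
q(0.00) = 2.00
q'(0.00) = 1.00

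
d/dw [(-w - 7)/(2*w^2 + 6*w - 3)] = (2*w^2 + 28*w + 45)/(4*w^4 + 24*w^3 + 24*w^2 - 36*w + 9)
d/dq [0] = 0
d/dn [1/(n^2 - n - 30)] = (1 - 2*n)/(-n^2 + n + 30)^2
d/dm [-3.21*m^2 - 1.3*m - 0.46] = -6.42*m - 1.3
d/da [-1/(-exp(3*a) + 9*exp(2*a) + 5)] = 3*(6 - exp(a))*exp(2*a)/(-exp(3*a) + 9*exp(2*a) + 5)^2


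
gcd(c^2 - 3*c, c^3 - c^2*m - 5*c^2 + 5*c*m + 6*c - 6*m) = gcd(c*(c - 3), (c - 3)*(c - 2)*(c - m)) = c - 3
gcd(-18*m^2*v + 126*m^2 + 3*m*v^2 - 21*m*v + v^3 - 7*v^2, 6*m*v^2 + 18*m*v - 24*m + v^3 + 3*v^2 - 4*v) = 6*m + v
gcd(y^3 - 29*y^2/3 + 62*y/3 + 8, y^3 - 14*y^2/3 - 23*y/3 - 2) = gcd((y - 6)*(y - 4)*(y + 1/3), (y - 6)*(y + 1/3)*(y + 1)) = y^2 - 17*y/3 - 2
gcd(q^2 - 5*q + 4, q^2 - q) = q - 1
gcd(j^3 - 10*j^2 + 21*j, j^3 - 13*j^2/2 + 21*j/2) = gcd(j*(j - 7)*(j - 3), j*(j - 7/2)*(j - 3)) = j^2 - 3*j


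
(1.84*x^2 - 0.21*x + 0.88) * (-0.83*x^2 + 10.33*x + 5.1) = -1.5272*x^4 + 19.1815*x^3 + 6.4843*x^2 + 8.0194*x + 4.488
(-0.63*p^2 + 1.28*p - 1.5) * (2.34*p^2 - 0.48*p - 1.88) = -1.4742*p^4 + 3.2976*p^3 - 2.94*p^2 - 1.6864*p + 2.82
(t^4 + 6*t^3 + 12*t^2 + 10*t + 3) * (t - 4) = t^5 + 2*t^4 - 12*t^3 - 38*t^2 - 37*t - 12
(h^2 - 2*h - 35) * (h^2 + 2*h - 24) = h^4 - 63*h^2 - 22*h + 840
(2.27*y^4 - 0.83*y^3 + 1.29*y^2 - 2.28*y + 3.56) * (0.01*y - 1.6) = 0.0227*y^5 - 3.6403*y^4 + 1.3409*y^3 - 2.0868*y^2 + 3.6836*y - 5.696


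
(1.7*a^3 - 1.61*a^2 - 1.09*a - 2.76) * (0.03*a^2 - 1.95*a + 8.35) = 0.051*a^5 - 3.3633*a^4 + 17.3018*a^3 - 11.4008*a^2 - 3.7195*a - 23.046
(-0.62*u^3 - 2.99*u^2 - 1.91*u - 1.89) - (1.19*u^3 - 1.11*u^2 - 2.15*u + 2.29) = -1.81*u^3 - 1.88*u^2 + 0.24*u - 4.18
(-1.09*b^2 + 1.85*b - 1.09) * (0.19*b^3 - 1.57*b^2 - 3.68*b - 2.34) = -0.2071*b^5 + 2.0628*b^4 + 0.8996*b^3 - 2.5461*b^2 - 0.317799999999999*b + 2.5506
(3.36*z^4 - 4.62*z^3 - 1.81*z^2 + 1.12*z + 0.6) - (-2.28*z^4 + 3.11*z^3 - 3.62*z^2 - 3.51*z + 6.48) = 5.64*z^4 - 7.73*z^3 + 1.81*z^2 + 4.63*z - 5.88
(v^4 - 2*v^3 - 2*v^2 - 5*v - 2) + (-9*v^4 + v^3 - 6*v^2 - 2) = -8*v^4 - v^3 - 8*v^2 - 5*v - 4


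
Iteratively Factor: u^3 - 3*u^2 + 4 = (u - 2)*(u^2 - u - 2) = (u - 2)*(u + 1)*(u - 2)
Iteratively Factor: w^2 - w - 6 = (w - 3)*(w + 2)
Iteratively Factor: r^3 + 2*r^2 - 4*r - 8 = (r + 2)*(r^2 - 4) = (r - 2)*(r + 2)*(r + 2)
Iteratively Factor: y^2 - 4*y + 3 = (y - 1)*(y - 3)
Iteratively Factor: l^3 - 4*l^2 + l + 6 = (l + 1)*(l^2 - 5*l + 6) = (l - 3)*(l + 1)*(l - 2)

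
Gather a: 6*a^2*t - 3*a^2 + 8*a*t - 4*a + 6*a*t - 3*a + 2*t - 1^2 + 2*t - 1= a^2*(6*t - 3) + a*(14*t - 7) + 4*t - 2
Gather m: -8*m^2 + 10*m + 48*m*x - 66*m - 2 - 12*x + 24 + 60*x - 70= -8*m^2 + m*(48*x - 56) + 48*x - 48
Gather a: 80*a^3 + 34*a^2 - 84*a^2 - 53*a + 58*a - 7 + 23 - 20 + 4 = 80*a^3 - 50*a^2 + 5*a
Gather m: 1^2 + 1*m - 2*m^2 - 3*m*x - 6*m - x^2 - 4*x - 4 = -2*m^2 + m*(-3*x - 5) - x^2 - 4*x - 3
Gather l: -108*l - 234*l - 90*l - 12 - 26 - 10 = -432*l - 48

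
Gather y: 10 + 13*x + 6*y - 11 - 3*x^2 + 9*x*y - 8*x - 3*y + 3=-3*x^2 + 5*x + y*(9*x + 3) + 2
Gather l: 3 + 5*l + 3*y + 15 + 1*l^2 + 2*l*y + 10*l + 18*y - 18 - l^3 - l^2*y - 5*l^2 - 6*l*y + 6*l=-l^3 + l^2*(-y - 4) + l*(21 - 4*y) + 21*y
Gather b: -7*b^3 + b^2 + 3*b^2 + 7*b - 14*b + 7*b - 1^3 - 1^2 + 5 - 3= -7*b^3 + 4*b^2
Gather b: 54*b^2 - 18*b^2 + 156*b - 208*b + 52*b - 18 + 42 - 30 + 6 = 36*b^2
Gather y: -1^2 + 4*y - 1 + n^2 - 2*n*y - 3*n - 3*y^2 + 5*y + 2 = n^2 - 3*n - 3*y^2 + y*(9 - 2*n)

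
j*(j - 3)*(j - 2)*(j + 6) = j^4 + j^3 - 24*j^2 + 36*j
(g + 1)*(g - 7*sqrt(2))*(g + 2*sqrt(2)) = g^3 - 5*sqrt(2)*g^2 + g^2 - 28*g - 5*sqrt(2)*g - 28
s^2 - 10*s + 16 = (s - 8)*(s - 2)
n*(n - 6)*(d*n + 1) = d*n^3 - 6*d*n^2 + n^2 - 6*n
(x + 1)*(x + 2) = x^2 + 3*x + 2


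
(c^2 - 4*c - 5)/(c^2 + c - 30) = (c + 1)/(c + 6)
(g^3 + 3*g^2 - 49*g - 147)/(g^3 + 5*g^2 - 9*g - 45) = (g^2 - 49)/(g^2 + 2*g - 15)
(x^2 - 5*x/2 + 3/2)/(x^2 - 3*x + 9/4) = 2*(x - 1)/(2*x - 3)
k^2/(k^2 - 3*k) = k/(k - 3)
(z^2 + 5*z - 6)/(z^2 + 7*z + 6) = (z - 1)/(z + 1)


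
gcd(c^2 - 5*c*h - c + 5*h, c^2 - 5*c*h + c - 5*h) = c - 5*h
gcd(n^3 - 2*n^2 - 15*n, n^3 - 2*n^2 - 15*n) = n^3 - 2*n^2 - 15*n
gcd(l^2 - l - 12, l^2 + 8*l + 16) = 1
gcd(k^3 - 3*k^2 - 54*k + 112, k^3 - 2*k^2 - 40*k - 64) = k - 8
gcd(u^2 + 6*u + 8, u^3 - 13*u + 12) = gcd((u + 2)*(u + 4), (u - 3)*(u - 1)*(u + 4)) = u + 4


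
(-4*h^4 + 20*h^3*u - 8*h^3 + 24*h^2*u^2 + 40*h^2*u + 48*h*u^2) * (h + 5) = -4*h^5 + 20*h^4*u - 28*h^4 + 24*h^3*u^2 + 140*h^3*u - 40*h^3 + 168*h^2*u^2 + 200*h^2*u + 240*h*u^2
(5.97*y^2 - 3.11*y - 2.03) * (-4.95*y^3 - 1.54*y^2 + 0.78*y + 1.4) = -29.5515*y^5 + 6.2007*y^4 + 19.4945*y^3 + 9.0584*y^2 - 5.9374*y - 2.842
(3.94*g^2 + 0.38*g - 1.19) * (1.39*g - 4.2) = 5.4766*g^3 - 16.0198*g^2 - 3.2501*g + 4.998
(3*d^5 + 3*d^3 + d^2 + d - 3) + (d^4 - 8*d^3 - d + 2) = 3*d^5 + d^4 - 5*d^3 + d^2 - 1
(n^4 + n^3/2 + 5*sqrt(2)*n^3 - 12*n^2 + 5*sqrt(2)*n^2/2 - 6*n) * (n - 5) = n^5 - 9*n^4/2 + 5*sqrt(2)*n^4 - 45*sqrt(2)*n^3/2 - 29*n^3/2 - 25*sqrt(2)*n^2/2 + 54*n^2 + 30*n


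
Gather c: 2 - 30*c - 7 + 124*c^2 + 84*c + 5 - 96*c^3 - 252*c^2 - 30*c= -96*c^3 - 128*c^2 + 24*c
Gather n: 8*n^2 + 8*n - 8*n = 8*n^2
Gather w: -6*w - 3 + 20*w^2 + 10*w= 20*w^2 + 4*w - 3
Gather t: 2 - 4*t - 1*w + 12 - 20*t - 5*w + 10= -24*t - 6*w + 24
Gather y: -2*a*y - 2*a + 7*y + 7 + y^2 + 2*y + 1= -2*a + y^2 + y*(9 - 2*a) + 8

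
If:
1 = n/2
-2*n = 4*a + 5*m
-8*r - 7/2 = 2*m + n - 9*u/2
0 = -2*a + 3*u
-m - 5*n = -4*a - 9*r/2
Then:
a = 1823/1182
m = -1202/591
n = 2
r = 236/591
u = 1823/1773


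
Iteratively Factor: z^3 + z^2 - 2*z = (z - 1)*(z^2 + 2*z) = (z - 1)*(z + 2)*(z)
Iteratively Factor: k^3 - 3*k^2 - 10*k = (k + 2)*(k^2 - 5*k) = (k - 5)*(k + 2)*(k)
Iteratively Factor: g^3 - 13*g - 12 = (g - 4)*(g^2 + 4*g + 3) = (g - 4)*(g + 3)*(g + 1)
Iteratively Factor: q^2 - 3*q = (q)*(q - 3)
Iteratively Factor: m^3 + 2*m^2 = (m)*(m^2 + 2*m) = m^2*(m + 2)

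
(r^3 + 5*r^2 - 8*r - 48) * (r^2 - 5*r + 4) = r^5 - 29*r^3 + 12*r^2 + 208*r - 192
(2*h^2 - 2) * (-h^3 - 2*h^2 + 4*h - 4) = -2*h^5 - 4*h^4 + 10*h^3 - 4*h^2 - 8*h + 8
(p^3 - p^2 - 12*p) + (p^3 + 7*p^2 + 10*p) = 2*p^3 + 6*p^2 - 2*p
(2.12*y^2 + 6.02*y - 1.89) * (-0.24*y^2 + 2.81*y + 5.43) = -0.5088*y^4 + 4.5124*y^3 + 28.8814*y^2 + 27.3777*y - 10.2627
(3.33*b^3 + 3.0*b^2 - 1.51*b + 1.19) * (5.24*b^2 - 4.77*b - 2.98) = 17.4492*b^5 - 0.164099999999998*b^4 - 32.1458*b^3 + 4.4983*b^2 - 1.1765*b - 3.5462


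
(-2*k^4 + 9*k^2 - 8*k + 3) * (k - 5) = -2*k^5 + 10*k^4 + 9*k^3 - 53*k^2 + 43*k - 15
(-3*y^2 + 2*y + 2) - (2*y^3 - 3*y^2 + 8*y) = -2*y^3 - 6*y + 2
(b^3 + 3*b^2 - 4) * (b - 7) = b^4 - 4*b^3 - 21*b^2 - 4*b + 28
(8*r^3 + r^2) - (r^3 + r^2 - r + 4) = 7*r^3 + r - 4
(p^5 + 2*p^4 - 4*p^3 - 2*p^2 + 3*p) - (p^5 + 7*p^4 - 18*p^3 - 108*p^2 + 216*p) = -5*p^4 + 14*p^3 + 106*p^2 - 213*p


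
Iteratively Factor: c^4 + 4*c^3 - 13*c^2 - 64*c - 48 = (c + 4)*(c^3 - 13*c - 12) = (c + 1)*(c + 4)*(c^2 - c - 12) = (c - 4)*(c + 1)*(c + 4)*(c + 3)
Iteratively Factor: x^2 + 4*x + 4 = (x + 2)*(x + 2)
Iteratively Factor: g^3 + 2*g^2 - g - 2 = (g - 1)*(g^2 + 3*g + 2) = (g - 1)*(g + 1)*(g + 2)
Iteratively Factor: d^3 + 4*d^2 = (d)*(d^2 + 4*d) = d*(d + 4)*(d)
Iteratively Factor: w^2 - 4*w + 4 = (w - 2)*(w - 2)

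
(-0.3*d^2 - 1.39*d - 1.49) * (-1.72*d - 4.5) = 0.516*d^3 + 3.7408*d^2 + 8.8178*d + 6.705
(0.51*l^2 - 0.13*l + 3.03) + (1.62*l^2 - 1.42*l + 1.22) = 2.13*l^2 - 1.55*l + 4.25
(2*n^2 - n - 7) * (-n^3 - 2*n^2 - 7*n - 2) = -2*n^5 - 3*n^4 - 5*n^3 + 17*n^2 + 51*n + 14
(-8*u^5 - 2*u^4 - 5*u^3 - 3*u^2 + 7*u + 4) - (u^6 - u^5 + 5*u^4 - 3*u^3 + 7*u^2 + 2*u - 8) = -u^6 - 7*u^5 - 7*u^4 - 2*u^3 - 10*u^2 + 5*u + 12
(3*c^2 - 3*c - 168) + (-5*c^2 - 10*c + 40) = -2*c^2 - 13*c - 128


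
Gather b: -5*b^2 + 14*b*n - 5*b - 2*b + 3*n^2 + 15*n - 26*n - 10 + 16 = -5*b^2 + b*(14*n - 7) + 3*n^2 - 11*n + 6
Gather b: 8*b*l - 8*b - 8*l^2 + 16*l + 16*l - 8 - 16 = b*(8*l - 8) - 8*l^2 + 32*l - 24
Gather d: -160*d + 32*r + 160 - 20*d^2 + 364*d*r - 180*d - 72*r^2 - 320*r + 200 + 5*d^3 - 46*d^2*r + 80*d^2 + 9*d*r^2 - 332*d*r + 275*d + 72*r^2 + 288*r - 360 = 5*d^3 + d^2*(60 - 46*r) + d*(9*r^2 + 32*r - 65)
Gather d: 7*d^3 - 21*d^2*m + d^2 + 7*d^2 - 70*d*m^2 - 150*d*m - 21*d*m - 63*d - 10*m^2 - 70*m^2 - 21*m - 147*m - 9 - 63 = 7*d^3 + d^2*(8 - 21*m) + d*(-70*m^2 - 171*m - 63) - 80*m^2 - 168*m - 72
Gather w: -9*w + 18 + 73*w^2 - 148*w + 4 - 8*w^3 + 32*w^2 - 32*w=-8*w^3 + 105*w^2 - 189*w + 22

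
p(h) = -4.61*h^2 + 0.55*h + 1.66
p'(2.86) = -25.82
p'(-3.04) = 28.58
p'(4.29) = -39.00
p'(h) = 0.55 - 9.22*h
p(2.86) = -34.47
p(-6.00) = -167.60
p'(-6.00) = 55.87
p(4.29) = -80.82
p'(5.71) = -52.10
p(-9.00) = -376.70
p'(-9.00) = 83.53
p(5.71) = -145.50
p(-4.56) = -96.71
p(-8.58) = -342.43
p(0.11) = 1.66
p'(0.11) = -0.46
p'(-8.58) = 79.66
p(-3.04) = -42.62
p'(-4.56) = 42.59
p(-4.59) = -97.99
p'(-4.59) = 42.87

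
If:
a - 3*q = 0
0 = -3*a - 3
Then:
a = -1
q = -1/3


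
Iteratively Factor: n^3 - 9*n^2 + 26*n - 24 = (n - 3)*(n^2 - 6*n + 8) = (n - 4)*(n - 3)*(n - 2)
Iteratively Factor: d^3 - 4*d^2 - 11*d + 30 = (d - 5)*(d^2 + d - 6) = (d - 5)*(d - 2)*(d + 3)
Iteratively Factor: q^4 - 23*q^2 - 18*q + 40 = (q - 5)*(q^3 + 5*q^2 + 2*q - 8) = (q - 5)*(q + 4)*(q^2 + q - 2) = (q - 5)*(q + 2)*(q + 4)*(q - 1)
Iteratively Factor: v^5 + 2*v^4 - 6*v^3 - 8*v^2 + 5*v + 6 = (v + 1)*(v^4 + v^3 - 7*v^2 - v + 6) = (v - 2)*(v + 1)*(v^3 + 3*v^2 - v - 3) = (v - 2)*(v + 1)*(v + 3)*(v^2 - 1) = (v - 2)*(v + 1)^2*(v + 3)*(v - 1)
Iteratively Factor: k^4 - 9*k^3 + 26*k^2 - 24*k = (k - 2)*(k^3 - 7*k^2 + 12*k) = (k - 3)*(k - 2)*(k^2 - 4*k) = (k - 4)*(k - 3)*(k - 2)*(k)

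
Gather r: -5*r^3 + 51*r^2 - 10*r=-5*r^3 + 51*r^2 - 10*r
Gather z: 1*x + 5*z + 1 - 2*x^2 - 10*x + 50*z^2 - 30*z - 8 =-2*x^2 - 9*x + 50*z^2 - 25*z - 7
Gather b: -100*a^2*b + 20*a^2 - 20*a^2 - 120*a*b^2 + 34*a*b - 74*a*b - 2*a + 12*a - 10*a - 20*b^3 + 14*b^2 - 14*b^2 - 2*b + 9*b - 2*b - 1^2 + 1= -120*a*b^2 - 20*b^3 + b*(-100*a^2 - 40*a + 5)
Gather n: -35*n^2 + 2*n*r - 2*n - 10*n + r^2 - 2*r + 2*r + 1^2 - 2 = -35*n^2 + n*(2*r - 12) + r^2 - 1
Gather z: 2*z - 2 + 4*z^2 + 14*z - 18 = 4*z^2 + 16*z - 20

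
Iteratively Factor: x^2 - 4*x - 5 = (x + 1)*(x - 5)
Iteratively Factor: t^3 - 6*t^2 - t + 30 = (t + 2)*(t^2 - 8*t + 15) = (t - 3)*(t + 2)*(t - 5)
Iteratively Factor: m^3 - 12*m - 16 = (m - 4)*(m^2 + 4*m + 4) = (m - 4)*(m + 2)*(m + 2)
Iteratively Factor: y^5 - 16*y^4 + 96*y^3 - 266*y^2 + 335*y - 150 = (y - 3)*(y^4 - 13*y^3 + 57*y^2 - 95*y + 50) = (y - 5)*(y - 3)*(y^3 - 8*y^2 + 17*y - 10) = (y - 5)*(y - 3)*(y - 2)*(y^2 - 6*y + 5) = (y - 5)*(y - 3)*(y - 2)*(y - 1)*(y - 5)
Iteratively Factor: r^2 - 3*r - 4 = (r - 4)*(r + 1)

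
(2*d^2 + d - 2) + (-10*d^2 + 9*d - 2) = -8*d^2 + 10*d - 4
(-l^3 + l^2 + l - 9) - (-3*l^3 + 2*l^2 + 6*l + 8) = 2*l^3 - l^2 - 5*l - 17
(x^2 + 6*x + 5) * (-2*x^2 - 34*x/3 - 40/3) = -2*x^4 - 70*x^3/3 - 274*x^2/3 - 410*x/3 - 200/3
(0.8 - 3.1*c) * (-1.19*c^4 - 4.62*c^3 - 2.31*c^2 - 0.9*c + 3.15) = 3.689*c^5 + 13.37*c^4 + 3.465*c^3 + 0.942*c^2 - 10.485*c + 2.52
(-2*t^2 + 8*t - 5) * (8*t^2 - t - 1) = -16*t^4 + 66*t^3 - 46*t^2 - 3*t + 5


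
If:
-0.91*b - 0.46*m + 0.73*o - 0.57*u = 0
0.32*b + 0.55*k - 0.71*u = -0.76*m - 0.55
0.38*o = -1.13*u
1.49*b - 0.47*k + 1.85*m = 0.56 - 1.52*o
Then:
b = -6.29309213264741*u - 0.0282919349968875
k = -4.01723066013142*u - 1.06087798186682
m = 6.49113992831507*u + 0.0559688279286253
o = -2.97368421052632*u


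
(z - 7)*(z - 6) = z^2 - 13*z + 42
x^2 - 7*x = x*(x - 7)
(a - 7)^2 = a^2 - 14*a + 49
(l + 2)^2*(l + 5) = l^3 + 9*l^2 + 24*l + 20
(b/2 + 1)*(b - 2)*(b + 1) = b^3/2 + b^2/2 - 2*b - 2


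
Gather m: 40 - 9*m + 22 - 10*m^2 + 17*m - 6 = -10*m^2 + 8*m + 56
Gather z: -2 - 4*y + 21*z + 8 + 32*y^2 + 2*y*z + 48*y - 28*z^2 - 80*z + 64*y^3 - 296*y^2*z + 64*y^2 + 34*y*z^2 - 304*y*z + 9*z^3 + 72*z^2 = 64*y^3 + 96*y^2 + 44*y + 9*z^3 + z^2*(34*y + 44) + z*(-296*y^2 - 302*y - 59) + 6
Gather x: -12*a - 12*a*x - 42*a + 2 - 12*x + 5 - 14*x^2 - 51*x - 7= -54*a - 14*x^2 + x*(-12*a - 63)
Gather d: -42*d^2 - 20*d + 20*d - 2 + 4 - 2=-42*d^2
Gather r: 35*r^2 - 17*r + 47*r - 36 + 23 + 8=35*r^2 + 30*r - 5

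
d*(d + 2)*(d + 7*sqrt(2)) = d^3 + 2*d^2 + 7*sqrt(2)*d^2 + 14*sqrt(2)*d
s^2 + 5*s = s*(s + 5)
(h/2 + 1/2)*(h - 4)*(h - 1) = h^3/2 - 2*h^2 - h/2 + 2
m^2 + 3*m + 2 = (m + 1)*(m + 2)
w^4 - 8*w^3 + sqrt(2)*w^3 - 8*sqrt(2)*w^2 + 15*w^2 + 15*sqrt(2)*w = w*(w - 5)*(w - 3)*(w + sqrt(2))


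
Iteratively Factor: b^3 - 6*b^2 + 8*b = (b - 2)*(b^2 - 4*b) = b*(b - 2)*(b - 4)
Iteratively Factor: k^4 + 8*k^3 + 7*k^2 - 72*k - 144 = (k + 4)*(k^3 + 4*k^2 - 9*k - 36) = (k + 3)*(k + 4)*(k^2 + k - 12) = (k - 3)*(k + 3)*(k + 4)*(k + 4)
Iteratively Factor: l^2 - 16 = (l - 4)*(l + 4)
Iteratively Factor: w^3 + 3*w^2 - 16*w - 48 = (w + 4)*(w^2 - w - 12) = (w + 3)*(w + 4)*(w - 4)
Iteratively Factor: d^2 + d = (d)*(d + 1)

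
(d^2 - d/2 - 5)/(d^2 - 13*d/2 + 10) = (d + 2)/(d - 4)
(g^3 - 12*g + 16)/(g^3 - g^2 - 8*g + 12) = (g + 4)/(g + 3)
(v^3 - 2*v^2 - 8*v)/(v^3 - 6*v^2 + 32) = v/(v - 4)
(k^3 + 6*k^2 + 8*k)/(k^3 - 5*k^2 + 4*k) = (k^2 + 6*k + 8)/(k^2 - 5*k + 4)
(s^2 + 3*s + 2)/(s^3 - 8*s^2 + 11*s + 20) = (s + 2)/(s^2 - 9*s + 20)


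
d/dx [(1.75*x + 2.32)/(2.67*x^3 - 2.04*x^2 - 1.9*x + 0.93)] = (-9.345*x^3 - 15.0132*x^2 + 9.4656*x + 6.0355)/(7.1289*x^6 - 10.8936*x^5 - 5.9844*x^4 + 12.7182*x^3 - 0.184400000000001*x^2 - 3.534*x + 0.8649)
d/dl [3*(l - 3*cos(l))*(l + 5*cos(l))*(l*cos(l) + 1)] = -3*l^3*sin(l) - 6*l^2*sin(2*l) + 9*l^2*cos(l) + 111*l*sin(l)/4 + 135*l*sin(3*l)/4 + 6*l*cos(2*l) + 12*l + 45*sin(2*l) - 111*cos(l)/4 - 45*cos(3*l)/4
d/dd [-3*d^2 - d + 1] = -6*d - 1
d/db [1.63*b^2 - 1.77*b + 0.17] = 3.26*b - 1.77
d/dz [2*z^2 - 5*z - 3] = 4*z - 5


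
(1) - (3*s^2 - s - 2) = -3*s^2 + s + 3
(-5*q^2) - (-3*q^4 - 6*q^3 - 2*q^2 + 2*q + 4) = 3*q^4 + 6*q^3 - 3*q^2 - 2*q - 4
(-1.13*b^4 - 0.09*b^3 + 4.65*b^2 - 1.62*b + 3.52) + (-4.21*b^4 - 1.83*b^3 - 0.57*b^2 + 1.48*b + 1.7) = -5.34*b^4 - 1.92*b^3 + 4.08*b^2 - 0.14*b + 5.22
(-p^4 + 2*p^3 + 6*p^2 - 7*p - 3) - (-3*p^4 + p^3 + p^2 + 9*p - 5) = 2*p^4 + p^3 + 5*p^2 - 16*p + 2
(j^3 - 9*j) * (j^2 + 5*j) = j^5 + 5*j^4 - 9*j^3 - 45*j^2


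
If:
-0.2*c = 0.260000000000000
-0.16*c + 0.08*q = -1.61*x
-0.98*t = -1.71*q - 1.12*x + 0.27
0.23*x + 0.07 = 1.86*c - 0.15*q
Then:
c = -1.30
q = -17.74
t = -30.37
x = 0.75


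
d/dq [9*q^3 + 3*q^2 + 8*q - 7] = 27*q^2 + 6*q + 8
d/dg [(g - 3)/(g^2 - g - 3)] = (g^2 - g - (g - 3)*(2*g - 1) - 3)/(-g^2 + g + 3)^2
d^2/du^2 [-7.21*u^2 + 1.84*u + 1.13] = -14.4200000000000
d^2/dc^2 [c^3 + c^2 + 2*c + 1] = 6*c + 2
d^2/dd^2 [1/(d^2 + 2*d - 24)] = 2*(-d^2 - 2*d + 4*(d + 1)^2 + 24)/(d^2 + 2*d - 24)^3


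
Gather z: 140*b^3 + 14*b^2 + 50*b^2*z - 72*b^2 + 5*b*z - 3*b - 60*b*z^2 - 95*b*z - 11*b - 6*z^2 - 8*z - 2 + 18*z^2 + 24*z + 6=140*b^3 - 58*b^2 - 14*b + z^2*(12 - 60*b) + z*(50*b^2 - 90*b + 16) + 4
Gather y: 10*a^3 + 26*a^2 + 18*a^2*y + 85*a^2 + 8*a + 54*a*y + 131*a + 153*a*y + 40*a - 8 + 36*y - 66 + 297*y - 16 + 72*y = 10*a^3 + 111*a^2 + 179*a + y*(18*a^2 + 207*a + 405) - 90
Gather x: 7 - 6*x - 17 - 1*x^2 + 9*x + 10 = -x^2 + 3*x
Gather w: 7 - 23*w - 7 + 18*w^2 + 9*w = 18*w^2 - 14*w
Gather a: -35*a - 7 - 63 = -35*a - 70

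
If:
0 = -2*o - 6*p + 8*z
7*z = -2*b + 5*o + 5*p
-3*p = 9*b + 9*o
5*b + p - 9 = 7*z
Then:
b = 48/113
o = 15/113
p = -189/113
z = -138/113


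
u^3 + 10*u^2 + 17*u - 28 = (u - 1)*(u + 4)*(u + 7)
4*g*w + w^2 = w*(4*g + w)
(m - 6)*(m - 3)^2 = m^3 - 12*m^2 + 45*m - 54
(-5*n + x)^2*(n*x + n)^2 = 25*n^4*x^2 + 50*n^4*x + 25*n^4 - 10*n^3*x^3 - 20*n^3*x^2 - 10*n^3*x + n^2*x^4 + 2*n^2*x^3 + n^2*x^2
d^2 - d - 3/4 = (d - 3/2)*(d + 1/2)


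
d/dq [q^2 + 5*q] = 2*q + 5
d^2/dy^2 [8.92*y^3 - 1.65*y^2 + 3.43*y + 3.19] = 53.52*y - 3.3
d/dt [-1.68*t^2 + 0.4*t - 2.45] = 0.4 - 3.36*t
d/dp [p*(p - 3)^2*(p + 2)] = 4*p^3 - 12*p^2 - 6*p + 18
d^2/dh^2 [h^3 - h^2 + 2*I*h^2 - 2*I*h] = 6*h - 2 + 4*I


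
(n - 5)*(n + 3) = n^2 - 2*n - 15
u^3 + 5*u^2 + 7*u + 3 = (u + 1)^2*(u + 3)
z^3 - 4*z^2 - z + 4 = (z - 4)*(z - 1)*(z + 1)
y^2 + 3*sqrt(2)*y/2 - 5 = (y - sqrt(2))*(y + 5*sqrt(2)/2)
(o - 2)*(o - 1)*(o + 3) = o^3 - 7*o + 6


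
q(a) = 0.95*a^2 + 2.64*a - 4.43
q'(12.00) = 25.44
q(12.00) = 164.05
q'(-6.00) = -8.76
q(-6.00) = 13.93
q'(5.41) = 12.92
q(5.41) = 37.66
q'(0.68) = 3.93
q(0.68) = -2.20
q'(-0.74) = 1.23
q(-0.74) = -5.86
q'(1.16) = 4.84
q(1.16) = -0.09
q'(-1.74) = -0.67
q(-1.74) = -6.15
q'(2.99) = 8.32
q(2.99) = 11.96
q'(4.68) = 11.53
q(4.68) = 28.73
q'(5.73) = 13.53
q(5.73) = 41.89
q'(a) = 1.9*a + 2.64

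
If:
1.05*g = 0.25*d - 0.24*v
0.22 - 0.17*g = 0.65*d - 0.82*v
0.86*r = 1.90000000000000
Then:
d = 1.24386206896552*v + 0.318620689655172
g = 0.0675862068965517*v + 0.0758620689655172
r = 2.21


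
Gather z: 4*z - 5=4*z - 5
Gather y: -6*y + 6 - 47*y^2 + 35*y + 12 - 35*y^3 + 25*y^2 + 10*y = -35*y^3 - 22*y^2 + 39*y + 18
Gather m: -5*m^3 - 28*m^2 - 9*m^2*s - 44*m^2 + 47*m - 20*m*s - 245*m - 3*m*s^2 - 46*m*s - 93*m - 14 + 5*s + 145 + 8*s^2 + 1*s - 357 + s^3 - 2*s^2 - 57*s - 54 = -5*m^3 + m^2*(-9*s - 72) + m*(-3*s^2 - 66*s - 291) + s^3 + 6*s^2 - 51*s - 280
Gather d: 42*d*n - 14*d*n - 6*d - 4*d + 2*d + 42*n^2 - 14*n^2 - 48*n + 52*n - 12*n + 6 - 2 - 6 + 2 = d*(28*n - 8) + 28*n^2 - 8*n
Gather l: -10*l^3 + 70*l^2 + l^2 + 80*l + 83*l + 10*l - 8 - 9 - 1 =-10*l^3 + 71*l^2 + 173*l - 18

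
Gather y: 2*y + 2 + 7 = 2*y + 9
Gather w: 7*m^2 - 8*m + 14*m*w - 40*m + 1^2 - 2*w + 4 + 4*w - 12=7*m^2 - 48*m + w*(14*m + 2) - 7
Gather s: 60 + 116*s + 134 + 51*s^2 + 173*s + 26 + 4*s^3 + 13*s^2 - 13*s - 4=4*s^3 + 64*s^2 + 276*s + 216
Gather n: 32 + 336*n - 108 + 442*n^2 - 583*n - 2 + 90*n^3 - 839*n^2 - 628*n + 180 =90*n^3 - 397*n^2 - 875*n + 102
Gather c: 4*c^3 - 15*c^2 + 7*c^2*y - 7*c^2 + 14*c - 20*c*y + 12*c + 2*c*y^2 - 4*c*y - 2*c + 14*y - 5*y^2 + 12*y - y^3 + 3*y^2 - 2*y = 4*c^3 + c^2*(7*y - 22) + c*(2*y^2 - 24*y + 24) - y^3 - 2*y^2 + 24*y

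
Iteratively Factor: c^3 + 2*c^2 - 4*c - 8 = (c - 2)*(c^2 + 4*c + 4) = (c - 2)*(c + 2)*(c + 2)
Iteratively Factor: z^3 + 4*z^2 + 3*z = (z)*(z^2 + 4*z + 3) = z*(z + 3)*(z + 1)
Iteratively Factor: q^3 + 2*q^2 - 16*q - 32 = (q - 4)*(q^2 + 6*q + 8) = (q - 4)*(q + 2)*(q + 4)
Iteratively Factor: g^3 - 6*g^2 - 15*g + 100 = (g + 4)*(g^2 - 10*g + 25) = (g - 5)*(g + 4)*(g - 5)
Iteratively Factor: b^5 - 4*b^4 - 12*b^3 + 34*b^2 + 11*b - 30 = (b + 1)*(b^4 - 5*b^3 - 7*b^2 + 41*b - 30) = (b - 2)*(b + 1)*(b^3 - 3*b^2 - 13*b + 15) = (b - 5)*(b - 2)*(b + 1)*(b^2 + 2*b - 3) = (b - 5)*(b - 2)*(b + 1)*(b + 3)*(b - 1)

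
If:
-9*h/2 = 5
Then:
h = -10/9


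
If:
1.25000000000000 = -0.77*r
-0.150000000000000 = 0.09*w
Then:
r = -1.62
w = -1.67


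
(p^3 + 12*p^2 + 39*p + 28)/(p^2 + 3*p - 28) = (p^2 + 5*p + 4)/(p - 4)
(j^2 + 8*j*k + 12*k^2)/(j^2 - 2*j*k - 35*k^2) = (j^2 + 8*j*k + 12*k^2)/(j^2 - 2*j*k - 35*k^2)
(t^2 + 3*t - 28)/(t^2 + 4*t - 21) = (t - 4)/(t - 3)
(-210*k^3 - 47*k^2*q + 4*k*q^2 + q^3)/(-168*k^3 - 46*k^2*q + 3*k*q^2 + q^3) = (5*k + q)/(4*k + q)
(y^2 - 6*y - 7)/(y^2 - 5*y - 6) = (y - 7)/(y - 6)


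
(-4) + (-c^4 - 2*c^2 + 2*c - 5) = -c^4 - 2*c^2 + 2*c - 9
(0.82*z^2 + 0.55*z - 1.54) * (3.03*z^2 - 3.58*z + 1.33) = 2.4846*z^4 - 1.2691*z^3 - 5.5446*z^2 + 6.2447*z - 2.0482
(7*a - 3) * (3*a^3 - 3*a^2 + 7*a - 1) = 21*a^4 - 30*a^3 + 58*a^2 - 28*a + 3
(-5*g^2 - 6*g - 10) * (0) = 0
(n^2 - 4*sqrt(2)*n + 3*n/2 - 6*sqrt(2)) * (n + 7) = n^3 - 4*sqrt(2)*n^2 + 17*n^2/2 - 34*sqrt(2)*n + 21*n/2 - 42*sqrt(2)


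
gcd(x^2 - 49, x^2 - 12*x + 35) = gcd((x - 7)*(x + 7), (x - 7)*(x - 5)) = x - 7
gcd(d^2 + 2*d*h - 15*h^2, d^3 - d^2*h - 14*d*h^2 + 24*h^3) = d - 3*h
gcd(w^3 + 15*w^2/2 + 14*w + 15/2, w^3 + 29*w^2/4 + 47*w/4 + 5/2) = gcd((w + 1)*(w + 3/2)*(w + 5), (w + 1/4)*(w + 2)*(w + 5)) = w + 5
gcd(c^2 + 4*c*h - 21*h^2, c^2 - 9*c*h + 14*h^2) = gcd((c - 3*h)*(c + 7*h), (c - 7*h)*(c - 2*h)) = 1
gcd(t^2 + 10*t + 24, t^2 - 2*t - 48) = t + 6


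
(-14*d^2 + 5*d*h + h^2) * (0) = 0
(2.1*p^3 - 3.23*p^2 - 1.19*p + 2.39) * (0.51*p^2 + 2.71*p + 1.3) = 1.071*p^5 + 4.0437*p^4 - 6.6302*p^3 - 6.205*p^2 + 4.9299*p + 3.107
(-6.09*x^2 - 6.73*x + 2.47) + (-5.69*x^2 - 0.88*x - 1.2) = -11.78*x^2 - 7.61*x + 1.27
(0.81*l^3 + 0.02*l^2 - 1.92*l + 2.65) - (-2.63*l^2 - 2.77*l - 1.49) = 0.81*l^3 + 2.65*l^2 + 0.85*l + 4.14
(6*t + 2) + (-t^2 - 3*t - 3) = -t^2 + 3*t - 1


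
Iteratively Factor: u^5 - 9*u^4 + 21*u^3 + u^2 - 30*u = (u - 2)*(u^4 - 7*u^3 + 7*u^2 + 15*u) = (u - 5)*(u - 2)*(u^3 - 2*u^2 - 3*u) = (u - 5)*(u - 2)*(u + 1)*(u^2 - 3*u) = u*(u - 5)*(u - 2)*(u + 1)*(u - 3)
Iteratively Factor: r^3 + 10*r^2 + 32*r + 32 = (r + 2)*(r^2 + 8*r + 16) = (r + 2)*(r + 4)*(r + 4)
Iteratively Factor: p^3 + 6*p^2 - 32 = (p + 4)*(p^2 + 2*p - 8) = (p - 2)*(p + 4)*(p + 4)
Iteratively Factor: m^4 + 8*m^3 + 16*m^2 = (m + 4)*(m^3 + 4*m^2) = m*(m + 4)*(m^2 + 4*m) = m*(m + 4)^2*(m)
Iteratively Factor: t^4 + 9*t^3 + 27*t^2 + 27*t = (t)*(t^3 + 9*t^2 + 27*t + 27) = t*(t + 3)*(t^2 + 6*t + 9) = t*(t + 3)^2*(t + 3)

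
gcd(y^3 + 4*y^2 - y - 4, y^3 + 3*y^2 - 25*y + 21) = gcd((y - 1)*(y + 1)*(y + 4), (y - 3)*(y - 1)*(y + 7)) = y - 1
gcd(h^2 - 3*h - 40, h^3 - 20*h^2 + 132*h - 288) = h - 8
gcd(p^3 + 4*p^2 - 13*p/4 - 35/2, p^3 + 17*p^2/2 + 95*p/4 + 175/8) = p^2 + 6*p + 35/4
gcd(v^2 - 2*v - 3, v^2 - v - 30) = 1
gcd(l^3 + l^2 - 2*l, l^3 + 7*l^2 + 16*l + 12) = l + 2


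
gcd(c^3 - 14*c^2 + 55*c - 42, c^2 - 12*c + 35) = c - 7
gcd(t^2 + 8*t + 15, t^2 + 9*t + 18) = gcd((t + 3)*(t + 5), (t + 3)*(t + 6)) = t + 3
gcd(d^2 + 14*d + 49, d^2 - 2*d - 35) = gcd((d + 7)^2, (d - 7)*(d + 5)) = 1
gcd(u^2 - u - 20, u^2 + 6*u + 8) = u + 4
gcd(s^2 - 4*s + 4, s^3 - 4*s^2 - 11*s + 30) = s - 2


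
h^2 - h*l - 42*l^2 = (h - 7*l)*(h + 6*l)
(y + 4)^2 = y^2 + 8*y + 16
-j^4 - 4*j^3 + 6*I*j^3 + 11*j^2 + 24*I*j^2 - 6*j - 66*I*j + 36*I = (j + 6)*(j - 6*I)*(-I*j + I)^2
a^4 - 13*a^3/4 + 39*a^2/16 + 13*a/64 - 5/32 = (a - 2)*(a - 5/4)*(a - 1/4)*(a + 1/4)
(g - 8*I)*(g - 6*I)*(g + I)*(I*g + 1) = I*g^4 + 14*g^3 - 47*I*g^2 + 14*g - 48*I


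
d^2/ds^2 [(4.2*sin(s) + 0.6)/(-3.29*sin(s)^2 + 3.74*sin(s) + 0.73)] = (-45.4612199999999*sin(s)^5 - 77.65716*sin(s)^4 + 52.54788*sin(s)^3 + 36.2769600000001*sin(s)^2 + 15.62622*sin(s) - 3.26651999999996)/(-3.29*sin(s)^2 + 3.74*sin(s) + 0.73)^3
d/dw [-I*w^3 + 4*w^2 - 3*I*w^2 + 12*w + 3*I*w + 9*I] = -3*I*w^2 + w*(8 - 6*I) + 12 + 3*I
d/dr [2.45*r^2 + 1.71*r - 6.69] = 4.9*r + 1.71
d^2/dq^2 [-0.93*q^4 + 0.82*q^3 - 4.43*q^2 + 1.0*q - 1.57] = -11.16*q^2 + 4.92*q - 8.86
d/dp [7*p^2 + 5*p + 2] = 14*p + 5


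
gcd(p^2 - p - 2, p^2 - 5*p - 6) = p + 1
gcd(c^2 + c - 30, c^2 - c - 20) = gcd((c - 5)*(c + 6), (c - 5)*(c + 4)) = c - 5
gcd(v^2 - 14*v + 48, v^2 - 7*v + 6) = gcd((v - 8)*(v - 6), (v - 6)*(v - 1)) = v - 6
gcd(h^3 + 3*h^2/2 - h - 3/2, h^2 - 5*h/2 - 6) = h + 3/2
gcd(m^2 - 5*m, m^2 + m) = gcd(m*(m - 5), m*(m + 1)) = m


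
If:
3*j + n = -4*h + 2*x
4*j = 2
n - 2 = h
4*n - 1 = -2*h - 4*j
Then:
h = -3/2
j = 1/2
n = 1/2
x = -2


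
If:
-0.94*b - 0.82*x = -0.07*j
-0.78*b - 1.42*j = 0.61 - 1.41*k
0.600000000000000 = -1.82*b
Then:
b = -0.33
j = 11.7142857142857*x - 4.42700156985871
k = 11.7973657548126*x - 4.20814545130655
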